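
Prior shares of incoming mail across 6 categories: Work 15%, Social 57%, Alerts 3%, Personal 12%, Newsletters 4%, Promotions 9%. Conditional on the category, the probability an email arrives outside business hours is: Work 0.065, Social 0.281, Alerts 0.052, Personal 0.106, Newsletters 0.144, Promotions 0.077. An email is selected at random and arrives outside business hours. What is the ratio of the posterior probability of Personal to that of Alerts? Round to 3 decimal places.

By Bayes' rule, posterior ∝ prior × likelihood:
  Work: 0.15 × 0.065 = 0.00975
  Social: 0.57 × 0.281 = 0.16017
  Alerts: 0.03 × 0.052 = 0.00156
  Personal: 0.12 × 0.106 = 0.01272
  Newsletters: 0.04 × 0.144 = 0.00576
  Promotions: 0.09 × 0.077 = 0.00693
Normalizing constant = 0.19689.
The ratio is 0.01272 / 0.00156 (the normalizer cancels) = 8.154.

8.154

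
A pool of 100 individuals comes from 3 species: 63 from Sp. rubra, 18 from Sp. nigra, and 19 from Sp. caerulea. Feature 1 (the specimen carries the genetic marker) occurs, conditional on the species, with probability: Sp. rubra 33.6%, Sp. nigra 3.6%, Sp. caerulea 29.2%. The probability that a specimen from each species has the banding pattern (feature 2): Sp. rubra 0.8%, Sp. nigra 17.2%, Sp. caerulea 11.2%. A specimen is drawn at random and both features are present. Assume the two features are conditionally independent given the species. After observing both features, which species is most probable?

Prior × likelihood for each hypothesis:
  Sp. rubra: 0.63 × 0.336 × 0.008 = 0.00169344
  Sp. nigra: 0.18 × 0.036 × 0.172 = 0.00111456
  Sp. caerulea: 0.19 × 0.292 × 0.112 = 0.00621376
Normalizing constant = 0.00902176.
Largest term belongs to Sp. caerulea, so Sp. caerulea is most probable.

Sp. caerulea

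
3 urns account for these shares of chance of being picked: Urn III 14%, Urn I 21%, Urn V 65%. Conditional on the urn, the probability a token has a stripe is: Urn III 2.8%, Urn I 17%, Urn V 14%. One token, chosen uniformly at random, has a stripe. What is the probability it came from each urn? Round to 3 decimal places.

Urn III 0.030, Urn I 0.273, Urn V 0.697

Compute prior × likelihood for every hypothesis:
  Urn III: 0.14 × 0.028 = 0.00392
  Urn I: 0.21 × 0.17 = 0.0357
  Urn V: 0.65 × 0.14 = 0.091
Sum = 0.13062.
P(Urn III | striped) = 0.00392/0.13062 ≈ 0.030
P(Urn I | striped) = 0.0357/0.13062 ≈ 0.273
P(Urn V | striped) = 0.091/0.13062 ≈ 0.697
(Check: 0.030+0.273+0.697 = 1.000.)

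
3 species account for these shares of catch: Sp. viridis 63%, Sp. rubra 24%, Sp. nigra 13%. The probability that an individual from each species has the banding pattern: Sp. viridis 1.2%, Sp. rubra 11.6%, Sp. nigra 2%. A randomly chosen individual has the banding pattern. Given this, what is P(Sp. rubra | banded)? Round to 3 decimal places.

Prior × likelihood for each hypothesis:
  Sp. viridis: 0.63 × 0.012 = 0.00756
  Sp. rubra: 0.24 × 0.116 = 0.02784
  Sp. nigra: 0.13 × 0.02 = 0.0026
Normalizing constant = 0.038.
P(Sp. rubra | evidence) = 0.02784 / 0.038 ≈ 0.733.

0.733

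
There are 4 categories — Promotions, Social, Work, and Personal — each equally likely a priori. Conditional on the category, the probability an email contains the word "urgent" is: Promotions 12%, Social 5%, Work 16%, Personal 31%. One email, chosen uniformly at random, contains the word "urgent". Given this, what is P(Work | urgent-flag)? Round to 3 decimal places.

0.250

Since the prior is uniform, the posterior is proportional to the likelihood:
  Promotions: 0.12
  Social: 0.05
  Work: 0.16
  Personal: 0.31
Normalizing constant = 0.64.
P(Work | evidence) = 0.16 / 0.64 ≈ 0.250.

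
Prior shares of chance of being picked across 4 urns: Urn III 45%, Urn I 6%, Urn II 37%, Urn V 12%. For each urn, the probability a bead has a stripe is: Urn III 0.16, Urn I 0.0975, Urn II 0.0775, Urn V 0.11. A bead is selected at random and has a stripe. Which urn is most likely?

Compute prior × likelihood for every hypothesis:
  Urn III: 0.45 × 0.16 = 0.072
  Urn I: 0.06 × 0.0975 = 0.00585
  Urn II: 0.37 × 0.0775 = 0.028675
  Urn V: 0.12 × 0.11 = 0.0132
Sum = 0.119725.
Largest term belongs to Urn III, so Urn III is most probable.

Urn III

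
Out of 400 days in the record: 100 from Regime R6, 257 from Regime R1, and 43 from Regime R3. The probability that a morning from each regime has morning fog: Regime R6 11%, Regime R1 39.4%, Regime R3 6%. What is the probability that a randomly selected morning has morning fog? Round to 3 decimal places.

By Bayes' rule, posterior ∝ prior × likelihood:
  Regime R6: 0.25 × 0.11 = 0.0275
  Regime R1: 0.6425 × 0.394 = 0.253145
  Regime R3: 0.1075 × 0.06 = 0.00645
P(fog) = 0.0275 + 0.253145 + 0.00645 = 0.287095 → 0.287.

0.287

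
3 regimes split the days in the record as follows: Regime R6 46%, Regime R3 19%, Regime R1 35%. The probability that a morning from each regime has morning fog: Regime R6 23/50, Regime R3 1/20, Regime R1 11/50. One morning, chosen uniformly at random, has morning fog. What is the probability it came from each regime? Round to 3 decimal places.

Regime R6 0.710, Regime R3 0.032, Regime R1 0.258

Compute prior × likelihood for every hypothesis:
  Regime R6: 0.46 × 0.46 = 0.2116
  Regime R3: 0.19 × 0.05 = 0.0095
  Regime R1: 0.35 × 0.22 = 0.077
Total = 0.2981.
P(Regime R6 | fog) = 0.2116/0.2981 ≈ 0.710
P(Regime R3 | fog) = 0.0095/0.2981 ≈ 0.032
P(Regime R1 | fog) = 0.077/0.2981 ≈ 0.258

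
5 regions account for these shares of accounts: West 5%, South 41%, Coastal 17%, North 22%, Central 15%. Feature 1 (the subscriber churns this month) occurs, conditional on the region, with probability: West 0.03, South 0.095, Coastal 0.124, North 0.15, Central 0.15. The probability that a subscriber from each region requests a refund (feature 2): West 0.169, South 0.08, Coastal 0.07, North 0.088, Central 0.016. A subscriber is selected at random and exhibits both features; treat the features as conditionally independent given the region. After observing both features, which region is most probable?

By Bayes' rule, posterior ∝ prior × likelihood:
  West: 0.05 × 0.03 × 0.169 = 0.0002535
  South: 0.41 × 0.095 × 0.08 = 0.003116
  Coastal: 0.17 × 0.124 × 0.07 = 0.0014756
  North: 0.22 × 0.15 × 0.088 = 0.002904
  Central: 0.15 × 0.15 × 0.016 = 0.00036
Sum = 0.0081091.
Largest term belongs to South, so South is most probable.

South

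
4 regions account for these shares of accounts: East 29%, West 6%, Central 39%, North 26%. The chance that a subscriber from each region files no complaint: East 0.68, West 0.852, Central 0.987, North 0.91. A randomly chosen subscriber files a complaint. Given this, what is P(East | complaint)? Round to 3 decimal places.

0.713

Taking complements, P(complaint | each) = East 0.32, West 0.148, Central 0.013, North 0.09.
By Bayes' rule, posterior ∝ prior × likelihood:
  East: 0.29 × 0.32 = 0.0928
  West: 0.06 × 0.148 = 0.00888
  Central: 0.39 × 0.013 = 0.00507
  North: 0.26 × 0.09 = 0.0234
Total = 0.13015.
P(East | evidence) = 0.0928 / 0.13015 ≈ 0.713.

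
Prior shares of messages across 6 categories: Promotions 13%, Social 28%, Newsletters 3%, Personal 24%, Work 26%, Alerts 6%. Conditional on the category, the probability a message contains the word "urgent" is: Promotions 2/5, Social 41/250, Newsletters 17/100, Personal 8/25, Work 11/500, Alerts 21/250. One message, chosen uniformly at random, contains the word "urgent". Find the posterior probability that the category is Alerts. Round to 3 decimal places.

0.026

Compute prior × likelihood for every hypothesis:
  Promotions: 0.13 × 0.4 = 0.052
  Social: 0.28 × 0.164 = 0.04592
  Newsletters: 0.03 × 0.17 = 0.0051
  Personal: 0.24 × 0.32 = 0.0768
  Work: 0.26 × 0.022 = 0.00572
  Alerts: 0.06 × 0.084 = 0.00504
Sum = 0.19058.
P(Alerts | evidence) = 0.00504 / 0.19058 ≈ 0.026.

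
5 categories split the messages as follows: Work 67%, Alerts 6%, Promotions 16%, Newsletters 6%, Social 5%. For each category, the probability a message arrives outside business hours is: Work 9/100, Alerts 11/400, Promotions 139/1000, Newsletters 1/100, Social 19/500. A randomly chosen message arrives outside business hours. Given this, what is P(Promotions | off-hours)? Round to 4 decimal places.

0.2565

Prior × likelihood for each hypothesis:
  Work: 0.67 × 0.09 = 0.0603
  Alerts: 0.06 × 0.0275 = 0.00165
  Promotions: 0.16 × 0.139 = 0.02224
  Newsletters: 0.06 × 0.01 = 0.0006
  Social: 0.05 × 0.038 = 0.0019
Sum = 0.08669.
P(Promotions | evidence) = 0.02224 / 0.08669 ≈ 0.2565.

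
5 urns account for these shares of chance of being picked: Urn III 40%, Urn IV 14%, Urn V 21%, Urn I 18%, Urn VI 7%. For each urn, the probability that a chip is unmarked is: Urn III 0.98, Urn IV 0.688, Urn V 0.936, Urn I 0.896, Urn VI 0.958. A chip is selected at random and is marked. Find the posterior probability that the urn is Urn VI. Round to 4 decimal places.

Taking complements, P(marked | each) = Urn III 0.02, Urn IV 0.312, Urn V 0.064, Urn I 0.104, Urn VI 0.042.
Unnormalized posteriors (prior × likelihood):
  Urn III: 0.4 × 0.02 = 0.008
  Urn IV: 0.14 × 0.312 = 0.04368
  Urn V: 0.21 × 0.064 = 0.01344
  Urn I: 0.18 × 0.104 = 0.01872
  Urn VI: 0.07 × 0.042 = 0.00294
Sum = 0.08678.
P(Urn VI | evidence) = 0.00294 / 0.08678 ≈ 0.0339.

0.0339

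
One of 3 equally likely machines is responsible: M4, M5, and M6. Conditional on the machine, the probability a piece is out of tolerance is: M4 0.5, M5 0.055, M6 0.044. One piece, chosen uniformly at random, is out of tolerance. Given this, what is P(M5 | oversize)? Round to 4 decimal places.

0.0918

Since the prior is uniform, the posterior is proportional to the likelihood:
  M4: 0.5
  M5: 0.055
  M6: 0.044
Normalizing constant = 0.599.
P(M5 | evidence) = 0.055 / 0.599 ≈ 0.0918.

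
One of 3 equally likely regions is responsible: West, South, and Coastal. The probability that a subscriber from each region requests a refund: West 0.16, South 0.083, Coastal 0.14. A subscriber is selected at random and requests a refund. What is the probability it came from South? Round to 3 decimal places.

0.217

With a uniform prior (1/3 each), posterior ∝ likelihood:
  West: 0.16
  South: 0.083
  Coastal: 0.14
Normalizing constant = 0.383.
P(South | evidence) = 0.083 / 0.383 ≈ 0.217.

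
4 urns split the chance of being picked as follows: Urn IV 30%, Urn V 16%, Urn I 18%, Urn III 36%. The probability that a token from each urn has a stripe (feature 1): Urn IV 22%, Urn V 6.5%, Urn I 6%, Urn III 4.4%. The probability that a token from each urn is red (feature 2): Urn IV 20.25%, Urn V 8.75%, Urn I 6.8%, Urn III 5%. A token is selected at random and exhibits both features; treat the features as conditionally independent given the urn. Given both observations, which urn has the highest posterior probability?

Urn IV

Compute prior × likelihood for every hypothesis:
  Urn IV: 0.3 × 0.22 × 0.2025 = 0.013365
  Urn V: 0.16 × 0.065 × 0.0875 = 0.00091
  Urn I: 0.18 × 0.06 × 0.068 = 0.0007344
  Urn III: 0.36 × 0.044 × 0.05 = 0.000792
Sum = 0.0158014.
Largest term belongs to Urn IV, so Urn IV is most probable.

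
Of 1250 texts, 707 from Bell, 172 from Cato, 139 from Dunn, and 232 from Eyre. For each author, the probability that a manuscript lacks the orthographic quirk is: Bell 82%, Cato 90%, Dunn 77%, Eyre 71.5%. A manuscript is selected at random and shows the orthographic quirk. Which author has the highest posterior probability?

Taking complements, P(quirk | each) = Bell 0.18, Cato 0.1, Dunn 0.23, Eyre 0.285.
By Bayes' rule, posterior ∝ prior × likelihood:
  Bell: 0.5656 × 0.18 = 0.101808
  Cato: 0.1376 × 0.1 = 0.01376
  Dunn: 0.1112 × 0.23 = 0.025576
  Eyre: 0.1856 × 0.285 = 0.052896
Sum = 0.19404.
Largest term belongs to Bell, so Bell is most probable.

Bell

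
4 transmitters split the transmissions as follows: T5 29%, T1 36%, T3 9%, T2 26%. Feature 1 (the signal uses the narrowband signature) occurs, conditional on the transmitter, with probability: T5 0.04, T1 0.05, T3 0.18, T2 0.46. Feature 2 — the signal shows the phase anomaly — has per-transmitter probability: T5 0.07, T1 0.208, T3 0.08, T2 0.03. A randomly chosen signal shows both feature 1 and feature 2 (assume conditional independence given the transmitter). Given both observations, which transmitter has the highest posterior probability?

Prior × likelihood for each hypothesis:
  T5: 0.29 × 0.04 × 0.07 = 0.000812
  T1: 0.36 × 0.05 × 0.208 = 0.003744
  T3: 0.09 × 0.18 × 0.08 = 0.001296
  T2: 0.26 × 0.46 × 0.03 = 0.003588
Normalizing constant = 0.00944.
Largest term belongs to T1, so T1 is most probable.

T1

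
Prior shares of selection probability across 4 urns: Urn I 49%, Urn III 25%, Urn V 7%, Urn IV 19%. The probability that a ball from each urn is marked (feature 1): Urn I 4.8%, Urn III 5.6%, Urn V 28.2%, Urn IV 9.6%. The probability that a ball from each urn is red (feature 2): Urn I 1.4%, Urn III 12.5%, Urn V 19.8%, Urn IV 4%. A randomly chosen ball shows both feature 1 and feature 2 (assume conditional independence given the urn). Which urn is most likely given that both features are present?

Unnormalized posteriors (prior × likelihood):
  Urn I: 0.49 × 0.048 × 0.014 = 0.00032928
  Urn III: 0.25 × 0.056 × 0.125 = 0.00175
  Urn V: 0.07 × 0.282 × 0.198 = 0.00390852
  Urn IV: 0.19 × 0.096 × 0.04 = 0.0007296
Normalizing constant = 0.0067174.
Largest term belongs to Urn V, so Urn V is most probable.

Urn V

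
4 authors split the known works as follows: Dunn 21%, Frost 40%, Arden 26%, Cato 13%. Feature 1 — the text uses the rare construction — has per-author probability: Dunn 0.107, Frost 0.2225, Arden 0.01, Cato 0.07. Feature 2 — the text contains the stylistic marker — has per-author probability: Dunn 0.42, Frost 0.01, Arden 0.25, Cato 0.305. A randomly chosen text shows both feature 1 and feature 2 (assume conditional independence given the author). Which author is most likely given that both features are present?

Dunn

Prior × likelihood for each hypothesis:
  Dunn: 0.21 × 0.107 × 0.42 = 0.0094374
  Frost: 0.4 × 0.2225 × 0.01 = 0.00089
  Arden: 0.26 × 0.01 × 0.25 = 0.00065
  Cato: 0.13 × 0.07 × 0.305 = 0.0027755
Total = 0.0137529.
Largest term belongs to Dunn, so Dunn is most probable.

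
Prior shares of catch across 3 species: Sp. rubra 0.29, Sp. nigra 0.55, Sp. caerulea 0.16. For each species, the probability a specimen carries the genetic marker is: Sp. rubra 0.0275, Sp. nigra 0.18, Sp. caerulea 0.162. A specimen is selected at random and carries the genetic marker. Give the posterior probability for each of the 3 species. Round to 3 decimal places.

Compute prior × likelihood for every hypothesis:
  Sp. rubra: 0.29 × 0.0275 = 0.007975
  Sp. nigra: 0.55 × 0.18 = 0.099
  Sp. caerulea: 0.16 × 0.162 = 0.02592
Normalizing constant = 0.132895.
P(Sp. rubra | marker) = 0.007975/0.132895 ≈ 0.060
P(Sp. nigra | marker) = 0.099/0.132895 ≈ 0.745
P(Sp. caerulea | marker) = 0.02592/0.132895 ≈ 0.195

Sp. rubra 0.060, Sp. nigra 0.745, Sp. caerulea 0.195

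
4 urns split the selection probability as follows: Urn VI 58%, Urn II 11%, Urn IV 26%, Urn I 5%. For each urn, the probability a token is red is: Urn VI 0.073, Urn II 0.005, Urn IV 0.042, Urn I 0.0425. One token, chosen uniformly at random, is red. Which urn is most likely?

Compute prior × likelihood for every hypothesis:
  Urn VI: 0.58 × 0.073 = 0.04234
  Urn II: 0.11 × 0.005 = 0.00055
  Urn IV: 0.26 × 0.042 = 0.01092
  Urn I: 0.05 × 0.0425 = 0.002125
Total = 0.055935.
Largest term belongs to Urn VI, so Urn VI is most probable.

Urn VI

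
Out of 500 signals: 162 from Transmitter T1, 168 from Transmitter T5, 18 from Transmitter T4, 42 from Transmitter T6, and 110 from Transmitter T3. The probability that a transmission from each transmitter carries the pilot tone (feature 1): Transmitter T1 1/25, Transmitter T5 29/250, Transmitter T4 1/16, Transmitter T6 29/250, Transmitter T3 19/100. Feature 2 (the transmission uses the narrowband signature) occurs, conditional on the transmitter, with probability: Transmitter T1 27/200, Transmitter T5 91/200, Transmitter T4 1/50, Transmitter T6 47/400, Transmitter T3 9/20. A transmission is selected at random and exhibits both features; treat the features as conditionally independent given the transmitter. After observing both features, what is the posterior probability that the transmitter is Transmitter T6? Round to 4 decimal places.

Unnormalized posteriors (prior × likelihood):
  Transmitter T1: 0.324 × 0.04 × 0.135 = 0.0017496
  Transmitter T5: 0.336 × 0.116 × 0.455 = 0.01773408
  Transmitter T4: 0.036 × 0.0625 × 0.02 = 0.000045
  Transmitter T6: 0.084 × 0.116 × 0.1175 = 0.00114492
  Transmitter T3: 0.22 × 0.19 × 0.45 = 0.01881
Sum = 0.0394836.
P(Transmitter T6 | evidence) = 0.00114492 / 0.0394836 ≈ 0.0290.

0.0290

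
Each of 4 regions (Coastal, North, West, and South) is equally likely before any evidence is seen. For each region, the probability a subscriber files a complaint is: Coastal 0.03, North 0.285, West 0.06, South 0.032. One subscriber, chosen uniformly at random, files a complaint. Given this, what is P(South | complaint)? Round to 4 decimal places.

0.0786

With a uniform prior (1/4 each), posterior ∝ likelihood:
  Coastal: 0.03
  North: 0.285
  West: 0.06
  South: 0.032
Sum = 0.407.
P(South | evidence) = 0.032 / 0.407 ≈ 0.0786.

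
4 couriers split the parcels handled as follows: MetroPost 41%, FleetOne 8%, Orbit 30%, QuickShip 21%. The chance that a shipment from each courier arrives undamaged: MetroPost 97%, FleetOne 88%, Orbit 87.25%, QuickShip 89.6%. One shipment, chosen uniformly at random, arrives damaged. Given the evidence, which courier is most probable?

Taking complements, P(damaged | each) = MetroPost 0.03, FleetOne 0.12, Orbit 0.1275, QuickShip 0.104.
Unnormalized posteriors (prior × likelihood):
  MetroPost: 0.41 × 0.03 = 0.0123
  FleetOne: 0.08 × 0.12 = 0.0096
  Orbit: 0.3 × 0.1275 = 0.03825
  QuickShip: 0.21 × 0.104 = 0.02184
Total = 0.08199.
Largest term belongs to Orbit, so Orbit is most probable.

Orbit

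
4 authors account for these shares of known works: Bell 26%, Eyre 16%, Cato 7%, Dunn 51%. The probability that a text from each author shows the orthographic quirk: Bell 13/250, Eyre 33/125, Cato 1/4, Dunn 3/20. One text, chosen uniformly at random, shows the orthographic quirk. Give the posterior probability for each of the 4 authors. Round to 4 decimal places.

Prior × likelihood for each hypothesis:
  Bell: 0.26 × 0.052 = 0.01352
  Eyre: 0.16 × 0.264 = 0.04224
  Cato: 0.07 × 0.25 = 0.0175
  Dunn: 0.51 × 0.15 = 0.0765
Sum = 0.14976.
P(Bell | quirk) = 0.01352/0.14976 ≈ 0.0903
P(Eyre | quirk) = 0.04224/0.14976 ≈ 0.2821
P(Cato | quirk) = 0.0175/0.14976 ≈ 0.1169
P(Dunn | quirk) = 0.0765/0.14976 ≈ 0.5108

Bell 0.0903, Eyre 0.2821, Cato 0.1169, Dunn 0.5108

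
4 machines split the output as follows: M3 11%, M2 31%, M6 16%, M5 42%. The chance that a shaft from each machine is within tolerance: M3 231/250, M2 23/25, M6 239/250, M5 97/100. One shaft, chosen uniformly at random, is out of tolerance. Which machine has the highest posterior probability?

Taking complements, P(oversize | each) = M3 0.076, M2 0.08, M6 0.044, M5 0.03.
Unnormalized posteriors (prior × likelihood):
  M3: 0.11 × 0.076 = 0.00836
  M2: 0.31 × 0.08 = 0.0248
  M6: 0.16 × 0.044 = 0.00704
  M5: 0.42 × 0.03 = 0.0126
Total = 0.0528.
Largest term belongs to M2, so M2 is most probable.

M2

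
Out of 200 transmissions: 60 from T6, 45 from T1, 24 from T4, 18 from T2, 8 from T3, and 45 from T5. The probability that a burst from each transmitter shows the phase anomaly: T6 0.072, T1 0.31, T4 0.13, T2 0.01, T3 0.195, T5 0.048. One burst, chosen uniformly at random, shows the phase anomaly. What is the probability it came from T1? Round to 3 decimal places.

Compute prior × likelihood for every hypothesis:
  T6: 0.3 × 0.072 = 0.0216
  T1: 0.225 × 0.31 = 0.06975
  T4: 0.12 × 0.13 = 0.0156
  T2: 0.09 × 0.01 = 0.0009
  T3: 0.04 × 0.195 = 0.0078
  T5: 0.225 × 0.048 = 0.0108
Sum = 0.12645.
P(T1 | evidence) = 0.06975 / 0.12645 ≈ 0.552.

0.552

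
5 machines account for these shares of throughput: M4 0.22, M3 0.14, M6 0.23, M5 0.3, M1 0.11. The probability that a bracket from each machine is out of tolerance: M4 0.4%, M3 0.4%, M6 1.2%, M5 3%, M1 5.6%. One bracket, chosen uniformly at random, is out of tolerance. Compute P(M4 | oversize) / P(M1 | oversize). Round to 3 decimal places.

Prior × likelihood for each hypothesis:
  M4: 0.22 × 0.004 = 0.00088
  M3: 0.14 × 0.004 = 0.00056
  M6: 0.23 × 0.012 = 0.00276
  M5: 0.3 × 0.03 = 0.009
  M1: 0.11 × 0.056 = 0.00616
Sum = 0.01936.
The ratio is 0.00088 / 0.00616 (the normalizer cancels) = 0.143.

0.143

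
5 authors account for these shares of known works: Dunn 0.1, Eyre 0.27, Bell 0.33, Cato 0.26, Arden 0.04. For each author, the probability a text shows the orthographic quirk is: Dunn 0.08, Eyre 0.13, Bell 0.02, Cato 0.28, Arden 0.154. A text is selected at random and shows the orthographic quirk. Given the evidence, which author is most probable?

Prior × likelihood for each hypothesis:
  Dunn: 0.1 × 0.08 = 0.008
  Eyre: 0.27 × 0.13 = 0.0351
  Bell: 0.33 × 0.02 = 0.0066
  Cato: 0.26 × 0.28 = 0.0728
  Arden: 0.04 × 0.154 = 0.00616
Total = 0.12866.
Largest term belongs to Cato, so Cato is most probable.

Cato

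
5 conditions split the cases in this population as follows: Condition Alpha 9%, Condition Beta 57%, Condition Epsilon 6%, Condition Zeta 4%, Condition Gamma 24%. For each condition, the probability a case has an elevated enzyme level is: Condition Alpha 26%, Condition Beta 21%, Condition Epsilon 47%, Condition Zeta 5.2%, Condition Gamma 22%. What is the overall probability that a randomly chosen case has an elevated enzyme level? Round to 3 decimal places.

0.226

Compute prior × likelihood for every hypothesis:
  Condition Alpha: 0.09 × 0.26 = 0.0234
  Condition Beta: 0.57 × 0.21 = 0.1197
  Condition Epsilon: 0.06 × 0.47 = 0.0282
  Condition Zeta: 0.04 × 0.052 = 0.00208
  Condition Gamma: 0.24 × 0.22 = 0.0528
P(elevated) = 0.0234 + 0.1197 + 0.0282 + 0.00208 + 0.0528 = 0.22618 → 0.226.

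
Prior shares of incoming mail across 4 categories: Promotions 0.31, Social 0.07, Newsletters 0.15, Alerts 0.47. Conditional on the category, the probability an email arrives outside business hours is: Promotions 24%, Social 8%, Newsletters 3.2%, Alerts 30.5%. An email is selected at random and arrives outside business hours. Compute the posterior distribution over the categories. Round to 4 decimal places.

Prior × likelihood for each hypothesis:
  Promotions: 0.31 × 0.24 = 0.0744
  Social: 0.07 × 0.08 = 0.0056
  Newsletters: 0.15 × 0.032 = 0.0048
  Alerts: 0.47 × 0.305 = 0.14335
Sum = 0.22815.
P(Promotions | off-hours) = 0.0744/0.22815 ≈ 0.3261
P(Social | off-hours) = 0.0056/0.22815 ≈ 0.0245
P(Newsletters | off-hours) = 0.0048/0.22815 ≈ 0.0210
P(Alerts | off-hours) = 0.14335/0.22815 ≈ 0.6283

Promotions 0.3261, Social 0.0245, Newsletters 0.0210, Alerts 0.6283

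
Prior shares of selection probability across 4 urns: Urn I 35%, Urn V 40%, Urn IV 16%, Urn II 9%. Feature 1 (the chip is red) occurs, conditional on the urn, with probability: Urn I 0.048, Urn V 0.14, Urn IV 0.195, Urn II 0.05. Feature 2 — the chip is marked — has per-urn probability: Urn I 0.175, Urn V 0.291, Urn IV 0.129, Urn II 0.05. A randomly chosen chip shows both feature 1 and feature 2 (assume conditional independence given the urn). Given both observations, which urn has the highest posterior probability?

Prior × likelihood for each hypothesis:
  Urn I: 0.35 × 0.048 × 0.175 = 0.00294
  Urn V: 0.4 × 0.14 × 0.291 = 0.016296
  Urn IV: 0.16 × 0.195 × 0.129 = 0.0040248
  Urn II: 0.09 × 0.05 × 0.05 = 0.000225
Normalizing constant = 0.0234858.
Largest term belongs to Urn V, so Urn V is most probable.

Urn V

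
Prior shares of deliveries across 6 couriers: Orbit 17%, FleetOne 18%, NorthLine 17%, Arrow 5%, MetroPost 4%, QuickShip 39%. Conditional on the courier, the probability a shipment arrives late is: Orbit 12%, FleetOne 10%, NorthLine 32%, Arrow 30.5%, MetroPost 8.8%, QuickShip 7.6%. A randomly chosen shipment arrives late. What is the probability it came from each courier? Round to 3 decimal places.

Orbit 0.144, FleetOne 0.127, NorthLine 0.385, Arrow 0.108, MetroPost 0.025, QuickShip 0.210

Unnormalized posteriors (prior × likelihood):
  Orbit: 0.17 × 0.12 = 0.0204
  FleetOne: 0.18 × 0.1 = 0.018
  NorthLine: 0.17 × 0.32 = 0.0544
  Arrow: 0.05 × 0.305 = 0.01525
  MetroPost: 0.04 × 0.088 = 0.00352
  QuickShip: 0.39 × 0.076 = 0.02964
Normalizing constant = 0.14121.
P(Orbit | late) = 0.0204/0.14121 ≈ 0.144
P(FleetOne | late) = 0.018/0.14121 ≈ 0.127
P(NorthLine | late) = 0.0544/0.14121 ≈ 0.385
P(Arrow | late) = 0.01525/0.14121 ≈ 0.108
P(MetroPost | late) = 0.00352/0.14121 ≈ 0.025
P(QuickShip | late) = 0.02964/0.14121 ≈ 0.210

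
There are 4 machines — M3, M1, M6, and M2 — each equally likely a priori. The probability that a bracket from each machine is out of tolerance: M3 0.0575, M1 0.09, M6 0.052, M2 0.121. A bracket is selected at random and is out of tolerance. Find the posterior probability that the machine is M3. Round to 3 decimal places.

0.179

Since the prior is uniform, the posterior is proportional to the likelihood:
  M3: 0.0575
  M1: 0.09
  M6: 0.052
  M2: 0.121
Normalizing constant = 0.3205.
P(M3 | evidence) = 0.0575 / 0.3205 ≈ 0.179.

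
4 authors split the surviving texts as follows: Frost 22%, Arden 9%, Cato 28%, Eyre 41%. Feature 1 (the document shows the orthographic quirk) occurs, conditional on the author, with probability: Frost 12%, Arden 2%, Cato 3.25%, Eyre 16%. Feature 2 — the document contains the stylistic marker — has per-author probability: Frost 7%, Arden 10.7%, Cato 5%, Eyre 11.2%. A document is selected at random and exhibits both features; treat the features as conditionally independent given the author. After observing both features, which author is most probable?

Eyre

Prior × likelihood for each hypothesis:
  Frost: 0.22 × 0.12 × 0.07 = 0.001848
  Arden: 0.09 × 0.02 × 0.107 = 0.0001926
  Cato: 0.28 × 0.0325 × 0.05 = 0.000455
  Eyre: 0.41 × 0.16 × 0.112 = 0.0073472
Normalizing constant = 0.0098428.
Largest term belongs to Eyre, so Eyre is most probable.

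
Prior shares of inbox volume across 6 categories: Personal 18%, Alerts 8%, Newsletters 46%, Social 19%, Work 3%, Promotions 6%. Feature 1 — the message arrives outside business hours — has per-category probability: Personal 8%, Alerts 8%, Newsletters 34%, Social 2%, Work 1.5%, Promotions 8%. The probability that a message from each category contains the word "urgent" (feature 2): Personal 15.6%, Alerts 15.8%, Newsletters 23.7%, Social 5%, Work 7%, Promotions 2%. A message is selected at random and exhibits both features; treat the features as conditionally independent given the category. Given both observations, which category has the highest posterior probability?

By Bayes' rule, posterior ∝ prior × likelihood:
  Personal: 0.18 × 0.08 × 0.156 = 0.0022464
  Alerts: 0.08 × 0.08 × 0.158 = 0.0010112
  Newsletters: 0.46 × 0.34 × 0.237 = 0.0370668
  Social: 0.19 × 0.02 × 0.05 = 0.00019
  Work: 0.03 × 0.015 × 0.07 = 0.0000315
  Promotions: 0.06 × 0.08 × 0.02 = 0.000096
Normalizing constant = 0.0406419.
Largest term belongs to Newsletters, so Newsletters is most probable.

Newsletters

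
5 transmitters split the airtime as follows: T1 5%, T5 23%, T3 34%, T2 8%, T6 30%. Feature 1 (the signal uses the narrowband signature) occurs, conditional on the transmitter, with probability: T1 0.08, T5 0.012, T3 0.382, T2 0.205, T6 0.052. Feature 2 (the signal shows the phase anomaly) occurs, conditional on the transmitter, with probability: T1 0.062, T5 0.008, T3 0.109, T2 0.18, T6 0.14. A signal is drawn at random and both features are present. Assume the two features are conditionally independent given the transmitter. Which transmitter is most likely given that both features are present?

Prior × likelihood for each hypothesis:
  T1: 0.05 × 0.08 × 0.062 = 0.000248
  T5: 0.23 × 0.012 × 0.008 = 0.00002208
  T3: 0.34 × 0.382 × 0.109 = 0.01415692
  T2: 0.08 × 0.205 × 0.18 = 0.002952
  T6: 0.3 × 0.052 × 0.14 = 0.002184
Normalizing constant = 0.019563.
Largest term belongs to T3, so T3 is most probable.

T3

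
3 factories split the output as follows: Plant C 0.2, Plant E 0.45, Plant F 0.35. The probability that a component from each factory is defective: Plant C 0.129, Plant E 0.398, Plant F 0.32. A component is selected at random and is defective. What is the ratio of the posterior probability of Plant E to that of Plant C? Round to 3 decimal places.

6.942

Prior × likelihood for each hypothesis:
  Plant C: 0.2 × 0.129 = 0.0258
  Plant E: 0.45 × 0.398 = 0.1791
  Plant F: 0.35 × 0.32 = 0.112
Sum = 0.3169.
The ratio is 0.1791 / 0.0258 (the normalizer cancels) = 6.942.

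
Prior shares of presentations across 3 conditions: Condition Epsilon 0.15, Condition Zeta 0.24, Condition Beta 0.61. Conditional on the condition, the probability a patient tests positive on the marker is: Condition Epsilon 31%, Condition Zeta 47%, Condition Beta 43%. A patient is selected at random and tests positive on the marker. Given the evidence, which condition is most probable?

Prior × likelihood for each hypothesis:
  Condition Epsilon: 0.15 × 0.31 = 0.0465
  Condition Zeta: 0.24 × 0.47 = 0.1128
  Condition Beta: 0.61 × 0.43 = 0.2623
Total = 0.4216.
Largest term belongs to Condition Beta, so Condition Beta is most probable.

Condition Beta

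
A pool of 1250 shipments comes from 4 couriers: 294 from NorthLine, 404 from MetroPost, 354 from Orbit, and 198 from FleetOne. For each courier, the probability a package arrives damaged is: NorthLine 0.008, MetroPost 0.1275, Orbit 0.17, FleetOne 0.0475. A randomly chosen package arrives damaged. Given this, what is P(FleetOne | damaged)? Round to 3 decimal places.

0.076

Compute prior × likelihood for every hypothesis:
  NorthLine: 0.2352 × 0.008 = 0.0018816
  MetroPost: 0.3232 × 0.1275 = 0.041208
  Orbit: 0.2832 × 0.17 = 0.048144
  FleetOne: 0.1584 × 0.0475 = 0.007524
Total = 0.0987576.
P(FleetOne | evidence) = 0.007524 / 0.0987576 ≈ 0.076.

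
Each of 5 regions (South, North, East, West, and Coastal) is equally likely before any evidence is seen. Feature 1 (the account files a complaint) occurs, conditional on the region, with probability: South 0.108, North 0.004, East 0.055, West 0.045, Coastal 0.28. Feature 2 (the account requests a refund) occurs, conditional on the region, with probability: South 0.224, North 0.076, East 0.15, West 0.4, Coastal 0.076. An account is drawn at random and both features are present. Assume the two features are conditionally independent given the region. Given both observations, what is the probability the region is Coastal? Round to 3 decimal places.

0.295

With a uniform prior (1/5 each), posterior ∝ likelihood:
  South: 0.108 × 0.224 = 0.024192
  North: 0.004 × 0.076 = 0.000304
  East: 0.055 × 0.15 = 0.00825
  West: 0.045 × 0.4 = 0.018
  Coastal: 0.28 × 0.076 = 0.02128
Total = 0.072026.
P(Coastal | evidence) = 0.02128 / 0.072026 ≈ 0.295.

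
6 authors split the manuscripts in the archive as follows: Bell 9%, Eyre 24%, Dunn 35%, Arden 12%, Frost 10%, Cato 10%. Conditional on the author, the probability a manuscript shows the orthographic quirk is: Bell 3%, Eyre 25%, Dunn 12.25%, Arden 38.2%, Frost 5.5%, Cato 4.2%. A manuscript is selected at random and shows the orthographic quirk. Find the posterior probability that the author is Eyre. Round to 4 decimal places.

0.3724

Prior × likelihood for each hypothesis:
  Bell: 0.09 × 0.03 = 0.0027
  Eyre: 0.24 × 0.25 = 0.06
  Dunn: 0.35 × 0.1225 = 0.042875
  Arden: 0.12 × 0.382 = 0.04584
  Frost: 0.1 × 0.055 = 0.0055
  Cato: 0.1 × 0.042 = 0.0042
Sum = 0.161115.
P(Eyre | evidence) = 0.06 / 0.161115 ≈ 0.3724.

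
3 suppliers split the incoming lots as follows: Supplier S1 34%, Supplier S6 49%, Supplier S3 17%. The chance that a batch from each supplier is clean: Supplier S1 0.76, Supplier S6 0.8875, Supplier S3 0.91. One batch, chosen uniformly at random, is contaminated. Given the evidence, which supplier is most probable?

Supplier S1

Taking complements, P(contaminated | each) = Supplier S1 0.24, Supplier S6 0.1125, Supplier S3 0.09.
By Bayes' rule, posterior ∝ prior × likelihood:
  Supplier S1: 0.34 × 0.24 = 0.0816
  Supplier S6: 0.49 × 0.1125 = 0.055125
  Supplier S3: 0.17 × 0.09 = 0.0153
Total = 0.152025.
Largest term belongs to Supplier S1, so Supplier S1 is most probable.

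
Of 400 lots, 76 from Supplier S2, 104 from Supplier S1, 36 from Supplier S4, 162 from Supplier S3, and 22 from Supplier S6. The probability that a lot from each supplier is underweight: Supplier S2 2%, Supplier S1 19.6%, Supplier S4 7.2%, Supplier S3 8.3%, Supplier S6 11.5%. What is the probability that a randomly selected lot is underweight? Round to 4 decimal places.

0.1012

By Bayes' rule, posterior ∝ prior × likelihood:
  Supplier S2: 0.19 × 0.02 = 0.0038
  Supplier S1: 0.26 × 0.196 = 0.05096
  Supplier S4: 0.09 × 0.072 = 0.00648
  Supplier S3: 0.405 × 0.083 = 0.033615
  Supplier S6: 0.055 × 0.115 = 0.006325
P(underweight) = 0.0038 + 0.05096 + 0.00648 + 0.033615 + 0.006325 = 0.10118 → 0.1012.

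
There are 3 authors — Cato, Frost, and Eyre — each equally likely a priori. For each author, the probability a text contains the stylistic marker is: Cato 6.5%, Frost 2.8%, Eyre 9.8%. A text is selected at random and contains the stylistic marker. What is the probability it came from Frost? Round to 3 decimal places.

With a uniform prior (1/3 each), posterior ∝ likelihood:
  Cato: 0.065
  Frost: 0.028
  Eyre: 0.098
Normalizing constant = 0.191.
P(Frost | evidence) = 0.028 / 0.191 ≈ 0.147.

0.147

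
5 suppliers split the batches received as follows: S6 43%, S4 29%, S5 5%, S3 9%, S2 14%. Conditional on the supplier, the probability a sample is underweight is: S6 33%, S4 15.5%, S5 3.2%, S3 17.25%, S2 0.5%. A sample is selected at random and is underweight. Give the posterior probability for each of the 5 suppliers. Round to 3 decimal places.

S6 0.693, S4 0.220, S5 0.008, S3 0.076, S2 0.003

Compute prior × likelihood for every hypothesis:
  S6: 0.43 × 0.33 = 0.1419
  S4: 0.29 × 0.155 = 0.04495
  S5: 0.05 × 0.032 = 0.0016
  S3: 0.09 × 0.1725 = 0.015525
  S2: 0.14 × 0.005 = 0.0007
Total = 0.204675.
P(S6 | underweight) = 0.1419/0.204675 ≈ 0.693
P(S4 | underweight) = 0.04495/0.204675 ≈ 0.220
P(S5 | underweight) = 0.0016/0.204675 ≈ 0.008
P(S3 | underweight) = 0.015525/0.204675 ≈ 0.076
P(S2 | underweight) = 0.0007/0.204675 ≈ 0.003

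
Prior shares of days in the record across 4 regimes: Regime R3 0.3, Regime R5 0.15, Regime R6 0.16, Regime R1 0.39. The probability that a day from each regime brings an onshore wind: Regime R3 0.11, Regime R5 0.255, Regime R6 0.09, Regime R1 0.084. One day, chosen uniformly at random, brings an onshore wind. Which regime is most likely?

Unnormalized posteriors (prior × likelihood):
  Regime R3: 0.3 × 0.11 = 0.033
  Regime R5: 0.15 × 0.255 = 0.03825
  Regime R6: 0.16 × 0.09 = 0.0144
  Regime R1: 0.39 × 0.084 = 0.03276
Normalizing constant = 0.11841.
Largest term belongs to Regime R5, so Regime R5 is most probable.

Regime R5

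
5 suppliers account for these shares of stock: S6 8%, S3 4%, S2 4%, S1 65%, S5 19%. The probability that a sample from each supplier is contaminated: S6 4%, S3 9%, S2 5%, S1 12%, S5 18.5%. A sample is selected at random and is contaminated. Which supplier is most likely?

S1

By Bayes' rule, posterior ∝ prior × likelihood:
  S6: 0.08 × 0.04 = 0.0032
  S3: 0.04 × 0.09 = 0.0036
  S2: 0.04 × 0.05 = 0.002
  S1: 0.65 × 0.12 = 0.078
  S5: 0.19 × 0.185 = 0.03515
Sum = 0.12195.
Largest term belongs to S1, so S1 is most probable.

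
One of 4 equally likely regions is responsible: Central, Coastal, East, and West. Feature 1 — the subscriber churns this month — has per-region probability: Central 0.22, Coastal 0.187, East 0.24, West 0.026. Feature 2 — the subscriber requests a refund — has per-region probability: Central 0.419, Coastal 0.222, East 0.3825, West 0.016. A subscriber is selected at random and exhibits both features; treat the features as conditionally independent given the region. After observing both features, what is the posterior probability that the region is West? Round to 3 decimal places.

0.002

Since the prior is uniform, the posterior is proportional to the likelihood:
  Central: 0.22 × 0.419 = 0.09218
  Coastal: 0.187 × 0.222 = 0.041514
  East: 0.24 × 0.3825 = 0.0918
  West: 0.026 × 0.016 = 0.000416
Total = 0.22591.
P(West | evidence) = 0.000416 / 0.22591 ≈ 0.002.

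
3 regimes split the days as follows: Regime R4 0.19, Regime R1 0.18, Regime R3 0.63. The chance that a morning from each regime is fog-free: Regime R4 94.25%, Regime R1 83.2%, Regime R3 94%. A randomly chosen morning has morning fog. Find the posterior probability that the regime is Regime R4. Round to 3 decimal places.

0.138

Taking complements, P(fog | each) = Regime R4 0.0575, Regime R1 0.168, Regime R3 0.06.
Compute prior × likelihood for every hypothesis:
  Regime R4: 0.19 × 0.0575 = 0.010925
  Regime R1: 0.18 × 0.168 = 0.03024
  Regime R3: 0.63 × 0.06 = 0.0378
Normalizing constant = 0.078965.
P(Regime R4 | evidence) = 0.010925 / 0.078965 ≈ 0.138.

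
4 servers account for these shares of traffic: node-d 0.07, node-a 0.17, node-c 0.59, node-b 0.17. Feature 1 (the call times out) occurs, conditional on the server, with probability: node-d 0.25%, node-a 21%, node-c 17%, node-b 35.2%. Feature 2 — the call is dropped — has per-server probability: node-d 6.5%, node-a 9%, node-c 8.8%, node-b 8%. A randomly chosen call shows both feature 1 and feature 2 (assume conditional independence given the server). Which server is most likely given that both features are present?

node-c

Unnormalized posteriors (prior × likelihood):
  node-d: 0.07 × 0.0025 × 0.065 = 0.000011375
  node-a: 0.17 × 0.21 × 0.09 = 0.003213
  node-c: 0.59 × 0.17 × 0.088 = 0.0088264
  node-b: 0.17 × 0.352 × 0.08 = 0.0047872
Normalizing constant = 0.016837975.
Largest term belongs to node-c, so node-c is most probable.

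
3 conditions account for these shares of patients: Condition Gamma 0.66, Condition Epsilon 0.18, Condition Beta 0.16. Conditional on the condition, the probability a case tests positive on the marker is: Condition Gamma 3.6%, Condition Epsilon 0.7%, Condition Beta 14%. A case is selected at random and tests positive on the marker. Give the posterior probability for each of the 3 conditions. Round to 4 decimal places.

Condition Gamma 0.5011, Condition Epsilon 0.0266, Condition Beta 0.4724

Prior × likelihood for each hypothesis:
  Condition Gamma: 0.66 × 0.036 = 0.02376
  Condition Epsilon: 0.18 × 0.007 = 0.00126
  Condition Beta: 0.16 × 0.14 = 0.0224
Total = 0.04742.
P(Condition Gamma | marker-positive) = 0.02376/0.04742 ≈ 0.5011
P(Condition Epsilon | marker-positive) = 0.00126/0.04742 ≈ 0.0266
P(Condition Beta | marker-positive) = 0.0224/0.04742 ≈ 0.4724
(Check: 0.5011+0.0266+0.4724 = 1.0001.)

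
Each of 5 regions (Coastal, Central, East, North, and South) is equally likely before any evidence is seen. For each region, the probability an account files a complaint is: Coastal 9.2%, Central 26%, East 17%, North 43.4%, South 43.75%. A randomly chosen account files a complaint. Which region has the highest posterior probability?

With a uniform prior (1/5 each), posterior ∝ likelihood:
  Coastal: 0.092
  Central: 0.26
  East: 0.17
  North: 0.434
  South: 0.4375
Normalizing constant = 1.3935.
Largest term belongs to South, so South is most probable.

South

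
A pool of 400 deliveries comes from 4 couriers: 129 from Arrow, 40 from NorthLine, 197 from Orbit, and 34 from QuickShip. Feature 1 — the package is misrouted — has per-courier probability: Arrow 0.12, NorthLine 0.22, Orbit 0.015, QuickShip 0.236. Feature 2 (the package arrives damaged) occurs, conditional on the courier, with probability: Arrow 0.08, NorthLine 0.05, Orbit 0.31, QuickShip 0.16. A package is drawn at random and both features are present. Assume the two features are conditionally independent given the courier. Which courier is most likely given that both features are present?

QuickShip

Compute prior × likelihood for every hypothesis:
  Arrow: 0.3225 × 0.12 × 0.08 = 0.003096
  NorthLine: 0.1 × 0.22 × 0.05 = 0.0011
  Orbit: 0.4925 × 0.015 × 0.31 = 0.002290125
  QuickShip: 0.085 × 0.236 × 0.16 = 0.0032096
Total = 0.009695725.
Largest term belongs to QuickShip, so QuickShip is most probable.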